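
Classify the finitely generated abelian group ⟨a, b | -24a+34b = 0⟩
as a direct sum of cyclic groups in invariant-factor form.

rank_ℚ(R)=1; free=2−1=1
SNF(R) diag = [2] → torsion [2]

Answer: M ≅ ℤ^1 ⊕ ℤ/2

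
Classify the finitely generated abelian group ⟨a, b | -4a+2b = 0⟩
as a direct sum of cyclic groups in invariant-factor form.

rank_ℚ(R)=1; free=2−1=1
SNF(R) diag = [2] → torsion [2]

Answer: M ≅ ℤ^1 ⊕ ℤ/2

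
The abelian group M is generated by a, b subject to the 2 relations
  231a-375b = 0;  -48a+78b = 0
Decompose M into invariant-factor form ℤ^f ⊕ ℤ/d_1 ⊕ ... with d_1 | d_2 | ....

Answer: M ≅ ℤ/3 ⊕ ℤ/6

Derivation:
rank_ℚ(R)=2; free=2−2=0
SNF(R) diag = [3, 6] → torsion [3, 6]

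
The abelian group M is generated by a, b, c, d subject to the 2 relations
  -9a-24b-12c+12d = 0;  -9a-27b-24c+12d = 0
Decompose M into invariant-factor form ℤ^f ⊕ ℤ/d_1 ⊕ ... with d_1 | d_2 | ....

rank_ℚ(R)=2; free=4−2=2
SNF(R) diag = [3, 3] → torsion [3, 3]

Answer: M ≅ ℤ^2 ⊕ ℤ/3 ⊕ ℤ/3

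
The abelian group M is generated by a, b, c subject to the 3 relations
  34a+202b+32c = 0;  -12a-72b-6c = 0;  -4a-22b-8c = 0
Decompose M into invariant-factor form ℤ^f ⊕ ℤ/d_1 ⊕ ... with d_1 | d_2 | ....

Answer: M ≅ ℤ/2 ⊕ ℤ/6 ⊕ ℤ/18

Derivation:
rank_ℚ(R)=3; free=3−3=0
SNF(R) diag = [2, 6, 18] → torsion [2, 6, 18]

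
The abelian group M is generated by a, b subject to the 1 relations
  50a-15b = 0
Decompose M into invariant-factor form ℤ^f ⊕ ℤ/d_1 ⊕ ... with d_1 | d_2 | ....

Answer: M ≅ ℤ^1 ⊕ ℤ/5

Derivation:
rank_ℚ(R)=1; free=2−1=1
SNF(R) diag = [5] → torsion [5]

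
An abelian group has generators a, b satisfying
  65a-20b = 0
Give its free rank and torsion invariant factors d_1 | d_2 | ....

rank_ℚ(R)=1; free=2−1=1
SNF(R) diag = [5] → torsion [5]

Answer: M ≅ ℤ^1 ⊕ ℤ/5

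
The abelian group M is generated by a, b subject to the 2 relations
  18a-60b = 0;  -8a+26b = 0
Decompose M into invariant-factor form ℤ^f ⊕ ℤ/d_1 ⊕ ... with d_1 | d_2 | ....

Answer: M ≅ ℤ/2 ⊕ ℤ/6

Derivation:
rank_ℚ(R)=2; free=2−2=0
SNF(R) diag = [2, 6] → torsion [2, 6]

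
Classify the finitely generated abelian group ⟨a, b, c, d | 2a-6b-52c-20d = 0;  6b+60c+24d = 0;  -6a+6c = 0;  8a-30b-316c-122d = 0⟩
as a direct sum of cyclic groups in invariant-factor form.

Answer: M ≅ ℤ/2 ⊕ ℤ/6 ⊕ ℤ/6 ⊕ ℤ/6

Derivation:
rank_ℚ(R)=4; free=4−4=0
SNF(R) diag = [2, 6, 6, 6] → torsion [2, 6, 6, 6]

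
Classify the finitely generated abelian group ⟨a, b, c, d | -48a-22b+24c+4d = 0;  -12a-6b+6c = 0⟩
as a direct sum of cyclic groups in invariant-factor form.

rank_ℚ(R)=2; free=4−2=2
SNF(R) diag = [2, 6] → torsion [2, 6]

Answer: M ≅ ℤ^2 ⊕ ℤ/2 ⊕ ℤ/6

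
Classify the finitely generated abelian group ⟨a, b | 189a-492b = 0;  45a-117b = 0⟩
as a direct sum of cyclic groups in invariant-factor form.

Answer: M ≅ ℤ/3 ⊕ ℤ/9

Derivation:
rank_ℚ(R)=2; free=2−2=0
SNF(R) diag = [3, 9] → torsion [3, 9]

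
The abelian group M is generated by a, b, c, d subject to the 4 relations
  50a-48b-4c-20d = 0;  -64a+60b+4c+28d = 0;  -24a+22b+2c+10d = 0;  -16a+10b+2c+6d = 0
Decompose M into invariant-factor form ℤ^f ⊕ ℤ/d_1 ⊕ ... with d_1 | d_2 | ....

Answer: M ≅ ℤ/2 ⊕ ℤ/2 ⊕ ℤ/4 ⊕ ℤ/8

Derivation:
rank_ℚ(R)=4; free=4−4=0
SNF(R) diag = [2, 2, 4, 8] → torsion [2, 2, 4, 8]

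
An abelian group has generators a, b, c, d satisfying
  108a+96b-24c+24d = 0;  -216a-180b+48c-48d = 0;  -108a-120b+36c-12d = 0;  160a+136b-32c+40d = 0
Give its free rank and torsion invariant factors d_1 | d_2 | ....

rank_ℚ(R)=4; free=4−4=0
SNF(R) diag = [4, 12, 12, 24] → torsion [4, 12, 12, 24]

Answer: M ≅ ℤ/4 ⊕ ℤ/12 ⊕ ℤ/12 ⊕ ℤ/24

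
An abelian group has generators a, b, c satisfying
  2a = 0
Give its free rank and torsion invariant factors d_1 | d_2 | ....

rank_ℚ(R)=1; free=3−1=2
SNF(R) diag = [2] → torsion [2]

Answer: M ≅ ℤ^2 ⊕ ℤ/2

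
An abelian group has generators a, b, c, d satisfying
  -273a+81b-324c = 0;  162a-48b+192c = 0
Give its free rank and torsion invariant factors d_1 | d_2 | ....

rank_ℚ(R)=2; free=4−2=2
SNF(R) diag = [3, 6] → torsion [3, 6]

Answer: M ≅ ℤ^2 ⊕ ℤ/3 ⊕ ℤ/6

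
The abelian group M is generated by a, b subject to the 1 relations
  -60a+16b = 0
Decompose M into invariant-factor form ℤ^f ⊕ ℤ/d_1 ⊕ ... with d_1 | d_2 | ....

rank_ℚ(R)=1; free=2−1=1
SNF(R) diag = [4] → torsion [4]

Answer: M ≅ ℤ^1 ⊕ ℤ/4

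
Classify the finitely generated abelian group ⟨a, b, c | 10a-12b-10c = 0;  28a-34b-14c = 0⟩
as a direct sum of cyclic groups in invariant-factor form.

Answer: M ≅ ℤ^1 ⊕ ℤ/2 ⊕ ℤ/2

Derivation:
rank_ℚ(R)=2; free=3−2=1
SNF(R) diag = [2, 2] → torsion [2, 2]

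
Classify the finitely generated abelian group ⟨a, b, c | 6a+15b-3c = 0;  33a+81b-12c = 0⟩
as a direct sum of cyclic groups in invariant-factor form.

Answer: M ≅ ℤ^1 ⊕ ℤ/3 ⊕ ℤ/3

Derivation:
rank_ℚ(R)=2; free=3−2=1
SNF(R) diag = [3, 3] → torsion [3, 3]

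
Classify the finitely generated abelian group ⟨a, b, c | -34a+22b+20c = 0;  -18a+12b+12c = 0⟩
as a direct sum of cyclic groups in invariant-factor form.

rank_ℚ(R)=2; free=3−2=1
SNF(R) diag = [2, 6] → torsion [2, 6]

Answer: M ≅ ℤ^1 ⊕ ℤ/2 ⊕ ℤ/6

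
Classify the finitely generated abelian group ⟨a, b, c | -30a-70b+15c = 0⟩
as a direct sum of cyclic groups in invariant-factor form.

rank_ℚ(R)=1; free=3−1=2
SNF(R) diag = [5] → torsion [5]

Answer: M ≅ ℤ^2 ⊕ ℤ/5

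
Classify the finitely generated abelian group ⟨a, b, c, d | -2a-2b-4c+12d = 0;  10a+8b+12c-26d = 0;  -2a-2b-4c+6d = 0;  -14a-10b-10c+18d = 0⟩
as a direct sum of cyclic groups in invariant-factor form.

Answer: M ≅ ℤ/2 ⊕ ℤ/2 ⊕ ℤ/2 ⊕ ℤ/6

Derivation:
rank_ℚ(R)=4; free=4−4=0
SNF(R) diag = [2, 2, 2, 6] → torsion [2, 2, 2, 6]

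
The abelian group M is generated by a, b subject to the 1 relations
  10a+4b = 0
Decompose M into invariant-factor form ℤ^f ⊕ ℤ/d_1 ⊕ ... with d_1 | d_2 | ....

rank_ℚ(R)=1; free=2−1=1
SNF(R) diag = [2] → torsion [2]

Answer: M ≅ ℤ^1 ⊕ ℤ/2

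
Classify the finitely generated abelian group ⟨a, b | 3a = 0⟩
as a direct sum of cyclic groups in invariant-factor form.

Answer: M ≅ ℤ^1 ⊕ ℤ/3

Derivation:
rank_ℚ(R)=1; free=2−1=1
SNF(R) diag = [3] → torsion [3]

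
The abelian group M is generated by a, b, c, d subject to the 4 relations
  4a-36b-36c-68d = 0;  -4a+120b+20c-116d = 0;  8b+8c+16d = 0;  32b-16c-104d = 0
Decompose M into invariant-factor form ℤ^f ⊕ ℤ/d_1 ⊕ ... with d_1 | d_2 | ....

Answer: M ≅ ℤ/4 ⊕ ℤ/4 ⊕ ℤ/8 ⊕ ℤ/24

Derivation:
rank_ℚ(R)=4; free=4−4=0
SNF(R) diag = [4, 4, 8, 24] → torsion [4, 4, 8, 24]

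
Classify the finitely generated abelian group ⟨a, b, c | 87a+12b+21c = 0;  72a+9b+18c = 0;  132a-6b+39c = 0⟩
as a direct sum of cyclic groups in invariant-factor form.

Answer: M ≅ ℤ/3 ⊕ ℤ/9 ⊕ ℤ/27

Derivation:
rank_ℚ(R)=3; free=3−3=0
SNF(R) diag = [3, 9, 27] → torsion [3, 9, 27]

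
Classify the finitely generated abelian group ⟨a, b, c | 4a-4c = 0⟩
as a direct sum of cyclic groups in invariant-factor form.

rank_ℚ(R)=1; free=3−1=2
SNF(R) diag = [4] → torsion [4]

Answer: M ≅ ℤ^2 ⊕ ℤ/4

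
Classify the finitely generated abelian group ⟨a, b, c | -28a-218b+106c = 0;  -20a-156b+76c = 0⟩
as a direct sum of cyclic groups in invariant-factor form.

rank_ℚ(R)=2; free=3−2=1
SNF(R) diag = [2, 4] → torsion [2, 4]

Answer: M ≅ ℤ^1 ⊕ ℤ/2 ⊕ ℤ/4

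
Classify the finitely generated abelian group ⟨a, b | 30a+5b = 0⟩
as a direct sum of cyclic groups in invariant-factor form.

rank_ℚ(R)=1; free=2−1=1
SNF(R) diag = [5] → torsion [5]

Answer: M ≅ ℤ^1 ⊕ ℤ/5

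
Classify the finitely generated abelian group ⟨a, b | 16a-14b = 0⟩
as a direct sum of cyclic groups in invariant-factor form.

rank_ℚ(R)=1; free=2−1=1
SNF(R) diag = [2] → torsion [2]

Answer: M ≅ ℤ^1 ⊕ ℤ/2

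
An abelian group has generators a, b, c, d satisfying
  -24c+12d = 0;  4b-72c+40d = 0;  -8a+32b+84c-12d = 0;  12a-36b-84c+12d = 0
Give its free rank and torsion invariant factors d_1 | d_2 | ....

Answer: M ≅ ℤ/4 ⊕ ℤ/4 ⊕ ℤ/12 ⊕ ℤ/12

Derivation:
rank_ℚ(R)=4; free=4−4=0
SNF(R) diag = [4, 4, 12, 12] → torsion [4, 4, 12, 12]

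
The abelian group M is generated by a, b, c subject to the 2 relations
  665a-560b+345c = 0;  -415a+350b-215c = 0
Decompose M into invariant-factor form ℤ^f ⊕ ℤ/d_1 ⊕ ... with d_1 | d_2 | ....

rank_ℚ(R)=2; free=3−2=1
SNF(R) diag = [5, 10] → torsion [5, 10]

Answer: M ≅ ℤ^1 ⊕ ℤ/5 ⊕ ℤ/10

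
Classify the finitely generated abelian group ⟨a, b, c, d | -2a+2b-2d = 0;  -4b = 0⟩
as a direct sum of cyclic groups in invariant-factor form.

Answer: M ≅ ℤ^2 ⊕ ℤ/2 ⊕ ℤ/4

Derivation:
rank_ℚ(R)=2; free=4−2=2
SNF(R) diag = [2, 4] → torsion [2, 4]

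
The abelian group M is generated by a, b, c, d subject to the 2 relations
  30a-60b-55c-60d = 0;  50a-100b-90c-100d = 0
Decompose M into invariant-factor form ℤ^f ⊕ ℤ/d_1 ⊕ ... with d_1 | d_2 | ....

Answer: M ≅ ℤ^2 ⊕ ℤ/5 ⊕ ℤ/10

Derivation:
rank_ℚ(R)=2; free=4−2=2
SNF(R) diag = [5, 10] → torsion [5, 10]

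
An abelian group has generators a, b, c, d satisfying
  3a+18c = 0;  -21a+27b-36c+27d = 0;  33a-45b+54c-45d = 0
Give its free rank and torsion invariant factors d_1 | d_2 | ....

Answer: M ≅ ℤ^1 ⊕ ℤ/3 ⊕ ℤ/9 ⊕ ℤ/18

Derivation:
rank_ℚ(R)=3; free=4−3=1
SNF(R) diag = [3, 9, 18] → torsion [3, 9, 18]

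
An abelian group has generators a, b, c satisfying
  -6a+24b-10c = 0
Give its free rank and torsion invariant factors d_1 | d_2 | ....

Answer: M ≅ ℤ^2 ⊕ ℤ/2

Derivation:
rank_ℚ(R)=1; free=3−1=2
SNF(R) diag = [2] → torsion [2]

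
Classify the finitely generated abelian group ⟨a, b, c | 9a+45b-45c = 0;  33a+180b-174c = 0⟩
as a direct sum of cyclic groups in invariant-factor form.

rank_ℚ(R)=2; free=3−2=1
SNF(R) diag = [3, 9] → torsion [3, 9]

Answer: M ≅ ℤ^1 ⊕ ℤ/3 ⊕ ℤ/9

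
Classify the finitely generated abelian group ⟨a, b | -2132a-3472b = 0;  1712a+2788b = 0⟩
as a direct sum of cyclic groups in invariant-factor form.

rank_ℚ(R)=2; free=2−2=0
SNF(R) diag = [4, 12] → torsion [4, 12]

Answer: M ≅ ℤ/4 ⊕ ℤ/12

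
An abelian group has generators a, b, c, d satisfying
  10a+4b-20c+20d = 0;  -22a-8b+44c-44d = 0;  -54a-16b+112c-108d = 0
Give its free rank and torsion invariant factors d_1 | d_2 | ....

rank_ℚ(R)=3; free=4−3=1
SNF(R) diag = [2, 4, 4] → torsion [2, 4, 4]

Answer: M ≅ ℤ^1 ⊕ ℤ/2 ⊕ ℤ/4 ⊕ ℤ/4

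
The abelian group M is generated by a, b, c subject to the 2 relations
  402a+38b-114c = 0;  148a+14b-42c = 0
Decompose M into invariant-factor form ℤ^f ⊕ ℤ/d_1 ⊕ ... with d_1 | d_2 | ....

Answer: M ≅ ℤ^1 ⊕ ℤ/2 ⊕ ℤ/2

Derivation:
rank_ℚ(R)=2; free=3−2=1
SNF(R) diag = [2, 2] → torsion [2, 2]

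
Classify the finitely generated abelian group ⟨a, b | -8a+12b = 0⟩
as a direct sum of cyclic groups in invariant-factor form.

Answer: M ≅ ℤ^1 ⊕ ℤ/4

Derivation:
rank_ℚ(R)=1; free=2−1=1
SNF(R) diag = [4] → torsion [4]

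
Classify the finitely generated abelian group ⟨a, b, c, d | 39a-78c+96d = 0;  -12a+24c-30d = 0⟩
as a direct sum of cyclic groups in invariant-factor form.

Answer: M ≅ ℤ^2 ⊕ ℤ/3 ⊕ ℤ/6

Derivation:
rank_ℚ(R)=2; free=4−2=2
SNF(R) diag = [3, 6] → torsion [3, 6]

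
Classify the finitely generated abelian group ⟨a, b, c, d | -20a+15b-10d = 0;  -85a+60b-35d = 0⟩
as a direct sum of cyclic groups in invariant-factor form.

rank_ℚ(R)=2; free=4−2=2
SNF(R) diag = [5, 15] → torsion [5, 15]

Answer: M ≅ ℤ^2 ⊕ ℤ/5 ⊕ ℤ/15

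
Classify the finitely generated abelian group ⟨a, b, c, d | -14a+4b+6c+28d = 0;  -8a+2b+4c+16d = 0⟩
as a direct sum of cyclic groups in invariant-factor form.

Answer: M ≅ ℤ^2 ⊕ ℤ/2 ⊕ ℤ/2

Derivation:
rank_ℚ(R)=2; free=4−2=2
SNF(R) diag = [2, 2] → torsion [2, 2]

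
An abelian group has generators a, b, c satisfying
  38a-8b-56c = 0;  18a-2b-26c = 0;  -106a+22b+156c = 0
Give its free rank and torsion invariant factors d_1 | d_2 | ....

rank_ℚ(R)=3; free=3−3=0
SNF(R) diag = [2, 2, 2] → torsion [2, 2, 2]

Answer: M ≅ ℤ/2 ⊕ ℤ/2 ⊕ ℤ/2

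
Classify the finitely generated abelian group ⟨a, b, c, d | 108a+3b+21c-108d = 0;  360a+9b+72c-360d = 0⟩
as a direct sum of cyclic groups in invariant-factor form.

Answer: M ≅ ℤ^2 ⊕ ℤ/3 ⊕ ℤ/9

Derivation:
rank_ℚ(R)=2; free=4−2=2
SNF(R) diag = [3, 9] → torsion [3, 9]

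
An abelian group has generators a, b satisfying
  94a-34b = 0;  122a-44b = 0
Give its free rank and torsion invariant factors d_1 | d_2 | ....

Answer: M ≅ ℤ/2 ⊕ ℤ/6

Derivation:
rank_ℚ(R)=2; free=2−2=0
SNF(R) diag = [2, 6] → torsion [2, 6]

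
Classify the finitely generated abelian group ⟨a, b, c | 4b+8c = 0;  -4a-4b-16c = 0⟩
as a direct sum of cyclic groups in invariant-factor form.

rank_ℚ(R)=2; free=3−2=1
SNF(R) diag = [4, 4] → torsion [4, 4]

Answer: M ≅ ℤ^1 ⊕ ℤ/4 ⊕ ℤ/4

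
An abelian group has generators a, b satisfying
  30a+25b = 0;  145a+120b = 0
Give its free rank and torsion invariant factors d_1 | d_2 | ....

Answer: M ≅ ℤ/5 ⊕ ℤ/5

Derivation:
rank_ℚ(R)=2; free=2−2=0
SNF(R) diag = [5, 5] → torsion [5, 5]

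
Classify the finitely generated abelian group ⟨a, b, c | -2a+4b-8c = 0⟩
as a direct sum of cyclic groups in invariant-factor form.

rank_ℚ(R)=1; free=3−1=2
SNF(R) diag = [2] → torsion [2]

Answer: M ≅ ℤ^2 ⊕ ℤ/2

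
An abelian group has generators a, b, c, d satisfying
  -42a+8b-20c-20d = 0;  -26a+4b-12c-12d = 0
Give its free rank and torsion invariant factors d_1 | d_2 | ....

rank_ℚ(R)=2; free=4−2=2
SNF(R) diag = [2, 4] → torsion [2, 4]

Answer: M ≅ ℤ^2 ⊕ ℤ/2 ⊕ ℤ/4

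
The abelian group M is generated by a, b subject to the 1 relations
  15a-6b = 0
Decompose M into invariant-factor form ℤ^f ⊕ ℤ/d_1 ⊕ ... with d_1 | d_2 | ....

Answer: M ≅ ℤ^1 ⊕ ℤ/3

Derivation:
rank_ℚ(R)=1; free=2−1=1
SNF(R) diag = [3] → torsion [3]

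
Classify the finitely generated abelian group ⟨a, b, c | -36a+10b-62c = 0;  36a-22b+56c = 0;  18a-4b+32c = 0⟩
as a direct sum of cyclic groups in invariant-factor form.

Answer: M ≅ ℤ/2 ⊕ ℤ/6 ⊕ ℤ/18

Derivation:
rank_ℚ(R)=3; free=3−3=0
SNF(R) diag = [2, 6, 18] → torsion [2, 6, 18]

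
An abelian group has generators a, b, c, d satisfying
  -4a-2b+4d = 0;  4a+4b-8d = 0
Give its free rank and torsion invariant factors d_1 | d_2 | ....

Answer: M ≅ ℤ^2 ⊕ ℤ/2 ⊕ ℤ/4

Derivation:
rank_ℚ(R)=2; free=4−2=2
SNF(R) diag = [2, 4] → torsion [2, 4]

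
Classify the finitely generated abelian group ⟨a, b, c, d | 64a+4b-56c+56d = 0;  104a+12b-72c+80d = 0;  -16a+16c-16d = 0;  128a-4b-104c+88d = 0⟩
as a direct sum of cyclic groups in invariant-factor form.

Answer: M ≅ ℤ/4 ⊕ ℤ/8 ⊕ ℤ/16 ⊕ ℤ/48

Derivation:
rank_ℚ(R)=4; free=4−4=0
SNF(R) diag = [4, 8, 16, 48] → torsion [4, 8, 16, 48]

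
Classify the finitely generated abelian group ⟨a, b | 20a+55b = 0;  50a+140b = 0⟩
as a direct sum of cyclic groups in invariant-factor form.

Answer: M ≅ ℤ/5 ⊕ ℤ/10

Derivation:
rank_ℚ(R)=2; free=2−2=0
SNF(R) diag = [5, 10] → torsion [5, 10]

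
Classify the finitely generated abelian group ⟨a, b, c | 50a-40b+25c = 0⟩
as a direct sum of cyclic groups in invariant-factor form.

rank_ℚ(R)=1; free=3−1=2
SNF(R) diag = [5] → torsion [5]

Answer: M ≅ ℤ^2 ⊕ ℤ/5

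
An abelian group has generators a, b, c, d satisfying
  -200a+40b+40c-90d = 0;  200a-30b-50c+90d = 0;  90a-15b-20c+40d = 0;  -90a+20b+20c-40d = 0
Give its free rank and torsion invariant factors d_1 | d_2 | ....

Answer: M ≅ ℤ/5 ⊕ ℤ/10 ⊕ ℤ/10 ⊕ ℤ/10

Derivation:
rank_ℚ(R)=4; free=4−4=0
SNF(R) diag = [5, 10, 10, 10] → torsion [5, 10, 10, 10]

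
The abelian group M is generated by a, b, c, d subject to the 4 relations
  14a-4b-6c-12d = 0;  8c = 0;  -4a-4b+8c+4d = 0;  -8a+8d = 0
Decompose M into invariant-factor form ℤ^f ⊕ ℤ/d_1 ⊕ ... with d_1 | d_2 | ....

Answer: M ≅ ℤ/2 ⊕ ℤ/4 ⊕ ℤ/8 ⊕ ℤ/8

Derivation:
rank_ℚ(R)=4; free=4−4=0
SNF(R) diag = [2, 4, 8, 8] → torsion [2, 4, 8, 8]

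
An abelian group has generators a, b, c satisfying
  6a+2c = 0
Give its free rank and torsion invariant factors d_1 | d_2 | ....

rank_ℚ(R)=1; free=3−1=2
SNF(R) diag = [2] → torsion [2]

Answer: M ≅ ℤ^2 ⊕ ℤ/2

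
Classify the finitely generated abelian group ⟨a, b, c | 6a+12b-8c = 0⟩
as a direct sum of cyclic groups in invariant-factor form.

Answer: M ≅ ℤ^2 ⊕ ℤ/2

Derivation:
rank_ℚ(R)=1; free=3−1=2
SNF(R) diag = [2] → torsion [2]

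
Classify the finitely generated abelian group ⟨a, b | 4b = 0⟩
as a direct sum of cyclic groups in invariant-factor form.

Answer: M ≅ ℤ^1 ⊕ ℤ/4

Derivation:
rank_ℚ(R)=1; free=2−1=1
SNF(R) diag = [4] → torsion [4]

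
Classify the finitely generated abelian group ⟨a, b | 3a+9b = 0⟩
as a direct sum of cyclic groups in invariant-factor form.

Answer: M ≅ ℤ^1 ⊕ ℤ/3

Derivation:
rank_ℚ(R)=1; free=2−1=1
SNF(R) diag = [3] → torsion [3]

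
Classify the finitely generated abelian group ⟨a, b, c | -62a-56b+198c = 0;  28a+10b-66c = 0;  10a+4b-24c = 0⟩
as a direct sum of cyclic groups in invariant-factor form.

Answer: M ≅ ℤ/2 ⊕ ℤ/6 ⊕ ℤ/18

Derivation:
rank_ℚ(R)=3; free=3−3=0
SNF(R) diag = [2, 6, 18] → torsion [2, 6, 18]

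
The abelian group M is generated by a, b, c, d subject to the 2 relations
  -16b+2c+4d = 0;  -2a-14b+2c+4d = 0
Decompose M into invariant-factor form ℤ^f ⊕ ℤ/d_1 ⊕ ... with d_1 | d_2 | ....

rank_ℚ(R)=2; free=4−2=2
SNF(R) diag = [2, 2] → torsion [2, 2]

Answer: M ≅ ℤ^2 ⊕ ℤ/2 ⊕ ℤ/2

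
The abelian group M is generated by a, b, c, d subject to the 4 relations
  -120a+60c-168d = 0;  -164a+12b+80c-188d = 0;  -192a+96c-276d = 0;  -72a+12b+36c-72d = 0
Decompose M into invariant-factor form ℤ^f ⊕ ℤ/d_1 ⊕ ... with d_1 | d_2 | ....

Answer: M ≅ ℤ/4 ⊕ ℤ/12 ⊕ ℤ/12 ⊕ ℤ/36

Derivation:
rank_ℚ(R)=4; free=4−4=0
SNF(R) diag = [4, 12, 12, 36] → torsion [4, 12, 12, 36]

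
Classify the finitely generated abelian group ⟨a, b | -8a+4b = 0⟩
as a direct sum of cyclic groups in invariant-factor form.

Answer: M ≅ ℤ^1 ⊕ ℤ/4

Derivation:
rank_ℚ(R)=1; free=2−1=1
SNF(R) diag = [4] → torsion [4]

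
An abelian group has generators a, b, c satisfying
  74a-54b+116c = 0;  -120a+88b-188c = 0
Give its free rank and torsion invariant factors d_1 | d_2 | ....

rank_ℚ(R)=2; free=3−2=1
SNF(R) diag = [2, 4] → torsion [2, 4]

Answer: M ≅ ℤ^1 ⊕ ℤ/2 ⊕ ℤ/4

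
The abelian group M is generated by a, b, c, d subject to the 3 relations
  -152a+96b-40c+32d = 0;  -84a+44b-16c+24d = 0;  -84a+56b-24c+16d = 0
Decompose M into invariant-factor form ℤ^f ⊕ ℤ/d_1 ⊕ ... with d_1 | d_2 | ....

rank_ℚ(R)=3; free=4−3=1
SNF(R) diag = [4, 4, 8] → torsion [4, 4, 8]

Answer: M ≅ ℤ^1 ⊕ ℤ/4 ⊕ ℤ/4 ⊕ ℤ/8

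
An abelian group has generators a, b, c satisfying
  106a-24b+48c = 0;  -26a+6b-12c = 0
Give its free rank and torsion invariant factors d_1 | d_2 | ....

rank_ℚ(R)=2; free=3−2=1
SNF(R) diag = [2, 6] → torsion [2, 6]

Answer: M ≅ ℤ^1 ⊕ ℤ/2 ⊕ ℤ/6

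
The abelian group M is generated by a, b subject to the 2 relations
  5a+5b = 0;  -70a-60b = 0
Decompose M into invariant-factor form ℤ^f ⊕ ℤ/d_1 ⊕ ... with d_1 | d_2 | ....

Answer: M ≅ ℤ/5 ⊕ ℤ/10

Derivation:
rank_ℚ(R)=2; free=2−2=0
SNF(R) diag = [5, 10] → torsion [5, 10]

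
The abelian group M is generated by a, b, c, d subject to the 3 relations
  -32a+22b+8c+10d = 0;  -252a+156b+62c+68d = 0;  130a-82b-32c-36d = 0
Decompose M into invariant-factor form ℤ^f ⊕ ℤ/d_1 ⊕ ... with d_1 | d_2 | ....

Answer: M ≅ ℤ^1 ⊕ ℤ/2 ⊕ ℤ/2 ⊕ ℤ/2

Derivation:
rank_ℚ(R)=3; free=4−3=1
SNF(R) diag = [2, 2, 2] → torsion [2, 2, 2]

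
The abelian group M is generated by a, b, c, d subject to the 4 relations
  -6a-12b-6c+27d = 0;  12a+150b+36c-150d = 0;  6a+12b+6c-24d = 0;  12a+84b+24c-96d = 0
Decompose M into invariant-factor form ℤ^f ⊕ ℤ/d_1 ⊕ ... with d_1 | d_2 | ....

rank_ℚ(R)=4; free=4−4=0
SNF(R) diag = [3, 6, 6, 12] → torsion [3, 6, 6, 12]

Answer: M ≅ ℤ/3 ⊕ ℤ/6 ⊕ ℤ/6 ⊕ ℤ/12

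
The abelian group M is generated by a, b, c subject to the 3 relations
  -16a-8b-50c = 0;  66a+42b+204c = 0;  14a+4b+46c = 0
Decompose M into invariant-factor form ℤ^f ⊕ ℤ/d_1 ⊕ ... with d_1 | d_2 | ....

Answer: M ≅ ℤ/2 ⊕ ℤ/6 ⊕ ℤ/18

Derivation:
rank_ℚ(R)=3; free=3−3=0
SNF(R) diag = [2, 6, 18] → torsion [2, 6, 18]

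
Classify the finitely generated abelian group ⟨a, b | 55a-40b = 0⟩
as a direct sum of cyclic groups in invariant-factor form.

rank_ℚ(R)=1; free=2−1=1
SNF(R) diag = [5] → torsion [5]

Answer: M ≅ ℤ^1 ⊕ ℤ/5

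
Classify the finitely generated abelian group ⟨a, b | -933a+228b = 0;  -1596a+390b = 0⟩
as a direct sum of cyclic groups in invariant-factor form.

Answer: M ≅ ℤ/3 ⊕ ℤ/6

Derivation:
rank_ℚ(R)=2; free=2−2=0
SNF(R) diag = [3, 6] → torsion [3, 6]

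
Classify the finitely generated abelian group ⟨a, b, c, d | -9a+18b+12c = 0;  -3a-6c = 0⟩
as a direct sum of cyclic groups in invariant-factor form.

rank_ℚ(R)=2; free=4−2=2
SNF(R) diag = [3, 6] → torsion [3, 6]

Answer: M ≅ ℤ^2 ⊕ ℤ/3 ⊕ ℤ/6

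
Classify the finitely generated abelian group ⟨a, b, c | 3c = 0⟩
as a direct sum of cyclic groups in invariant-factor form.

rank_ℚ(R)=1; free=3−1=2
SNF(R) diag = [3] → torsion [3]

Answer: M ≅ ℤ^2 ⊕ ℤ/3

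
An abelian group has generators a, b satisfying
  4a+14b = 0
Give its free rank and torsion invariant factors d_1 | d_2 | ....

rank_ℚ(R)=1; free=2−1=1
SNF(R) diag = [2] → torsion [2]

Answer: M ≅ ℤ^1 ⊕ ℤ/2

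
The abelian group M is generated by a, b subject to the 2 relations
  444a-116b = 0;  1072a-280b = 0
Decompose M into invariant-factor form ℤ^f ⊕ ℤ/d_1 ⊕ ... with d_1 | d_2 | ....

Answer: M ≅ ℤ/4 ⊕ ℤ/8

Derivation:
rank_ℚ(R)=2; free=2−2=0
SNF(R) diag = [4, 8] → torsion [4, 8]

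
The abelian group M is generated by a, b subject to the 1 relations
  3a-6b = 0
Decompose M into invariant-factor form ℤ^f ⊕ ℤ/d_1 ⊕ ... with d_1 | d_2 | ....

Answer: M ≅ ℤ^1 ⊕ ℤ/3

Derivation:
rank_ℚ(R)=1; free=2−1=1
SNF(R) diag = [3] → torsion [3]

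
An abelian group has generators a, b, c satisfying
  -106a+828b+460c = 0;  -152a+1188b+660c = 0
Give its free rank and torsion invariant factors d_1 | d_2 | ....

rank_ℚ(R)=2; free=3−2=1
SNF(R) diag = [2, 4] → torsion [2, 4]

Answer: M ≅ ℤ^1 ⊕ ℤ/2 ⊕ ℤ/4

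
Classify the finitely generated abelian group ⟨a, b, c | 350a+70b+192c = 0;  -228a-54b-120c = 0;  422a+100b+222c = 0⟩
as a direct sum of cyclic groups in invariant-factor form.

rank_ℚ(R)=3; free=3−3=0
SNF(R) diag = [2, 6, 18] → torsion [2, 6, 18]

Answer: M ≅ ℤ/2 ⊕ ℤ/6 ⊕ ℤ/18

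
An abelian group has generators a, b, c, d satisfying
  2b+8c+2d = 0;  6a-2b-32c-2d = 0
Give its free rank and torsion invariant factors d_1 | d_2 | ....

rank_ℚ(R)=2; free=4−2=2
SNF(R) diag = [2, 6] → torsion [2, 6]

Answer: M ≅ ℤ^2 ⊕ ℤ/2 ⊕ ℤ/6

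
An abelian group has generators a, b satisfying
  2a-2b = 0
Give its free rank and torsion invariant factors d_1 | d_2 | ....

Answer: M ≅ ℤ^1 ⊕ ℤ/2

Derivation:
rank_ℚ(R)=1; free=2−1=1
SNF(R) diag = [2] → torsion [2]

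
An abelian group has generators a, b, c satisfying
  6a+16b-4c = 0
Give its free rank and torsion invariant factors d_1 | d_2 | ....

Answer: M ≅ ℤ^2 ⊕ ℤ/2

Derivation:
rank_ℚ(R)=1; free=3−1=2
SNF(R) diag = [2] → torsion [2]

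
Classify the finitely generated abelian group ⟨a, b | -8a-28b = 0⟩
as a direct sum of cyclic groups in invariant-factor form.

Answer: M ≅ ℤ^1 ⊕ ℤ/4

Derivation:
rank_ℚ(R)=1; free=2−1=1
SNF(R) diag = [4] → torsion [4]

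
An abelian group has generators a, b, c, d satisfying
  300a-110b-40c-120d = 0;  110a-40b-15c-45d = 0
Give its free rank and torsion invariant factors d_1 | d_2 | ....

Answer: M ≅ ℤ^2 ⊕ ℤ/5 ⊕ ℤ/10

Derivation:
rank_ℚ(R)=2; free=4−2=2
SNF(R) diag = [5, 10] → torsion [5, 10]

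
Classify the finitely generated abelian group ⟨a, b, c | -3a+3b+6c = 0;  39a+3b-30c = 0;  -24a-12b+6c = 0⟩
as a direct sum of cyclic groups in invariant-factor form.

Answer: M ≅ ℤ/3 ⊕ ℤ/6 ⊕ ℤ/6

Derivation:
rank_ℚ(R)=3; free=3−3=0
SNF(R) diag = [3, 6, 6] → torsion [3, 6, 6]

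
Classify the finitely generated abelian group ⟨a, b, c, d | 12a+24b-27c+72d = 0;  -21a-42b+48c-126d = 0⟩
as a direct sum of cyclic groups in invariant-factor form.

rank_ℚ(R)=2; free=4−2=2
SNF(R) diag = [3, 3] → torsion [3, 3]

Answer: M ≅ ℤ^2 ⊕ ℤ/3 ⊕ ℤ/3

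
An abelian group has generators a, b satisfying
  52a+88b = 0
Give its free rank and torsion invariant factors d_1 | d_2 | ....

rank_ℚ(R)=1; free=2−1=1
SNF(R) diag = [4] → torsion [4]

Answer: M ≅ ℤ^1 ⊕ ℤ/4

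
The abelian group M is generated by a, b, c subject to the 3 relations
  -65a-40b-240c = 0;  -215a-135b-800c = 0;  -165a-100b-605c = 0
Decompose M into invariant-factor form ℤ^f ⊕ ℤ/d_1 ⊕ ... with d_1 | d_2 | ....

Answer: M ≅ ℤ/5 ⊕ ℤ/5 ⊕ ℤ/5

Derivation:
rank_ℚ(R)=3; free=3−3=0
SNF(R) diag = [5, 5, 5] → torsion [5, 5, 5]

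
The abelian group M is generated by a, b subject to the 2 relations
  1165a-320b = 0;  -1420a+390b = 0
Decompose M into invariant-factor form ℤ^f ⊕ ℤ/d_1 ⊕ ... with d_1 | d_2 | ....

Answer: M ≅ ℤ/5 ⊕ ℤ/10

Derivation:
rank_ℚ(R)=2; free=2−2=0
SNF(R) diag = [5, 10] → torsion [5, 10]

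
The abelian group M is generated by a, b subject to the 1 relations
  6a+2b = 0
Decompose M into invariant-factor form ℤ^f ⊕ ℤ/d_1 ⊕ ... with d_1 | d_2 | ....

rank_ℚ(R)=1; free=2−1=1
SNF(R) diag = [2] → torsion [2]

Answer: M ≅ ℤ^1 ⊕ ℤ/2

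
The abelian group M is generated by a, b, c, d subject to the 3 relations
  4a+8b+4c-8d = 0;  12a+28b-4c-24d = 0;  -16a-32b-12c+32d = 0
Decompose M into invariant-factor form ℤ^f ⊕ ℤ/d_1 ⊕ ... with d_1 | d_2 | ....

Answer: M ≅ ℤ^1 ⊕ ℤ/4 ⊕ ℤ/4 ⊕ ℤ/4

Derivation:
rank_ℚ(R)=3; free=4−3=1
SNF(R) diag = [4, 4, 4] → torsion [4, 4, 4]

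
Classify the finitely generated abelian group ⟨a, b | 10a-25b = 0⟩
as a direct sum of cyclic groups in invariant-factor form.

Answer: M ≅ ℤ^1 ⊕ ℤ/5

Derivation:
rank_ℚ(R)=1; free=2−1=1
SNF(R) diag = [5] → torsion [5]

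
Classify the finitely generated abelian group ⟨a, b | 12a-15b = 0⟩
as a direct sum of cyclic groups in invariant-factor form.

rank_ℚ(R)=1; free=2−1=1
SNF(R) diag = [3] → torsion [3]

Answer: M ≅ ℤ^1 ⊕ ℤ/3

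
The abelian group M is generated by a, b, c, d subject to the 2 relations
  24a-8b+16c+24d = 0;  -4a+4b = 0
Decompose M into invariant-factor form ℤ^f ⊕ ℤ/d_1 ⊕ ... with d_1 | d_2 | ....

rank_ℚ(R)=2; free=4−2=2
SNF(R) diag = [4, 8] → torsion [4, 8]

Answer: M ≅ ℤ^2 ⊕ ℤ/4 ⊕ ℤ/8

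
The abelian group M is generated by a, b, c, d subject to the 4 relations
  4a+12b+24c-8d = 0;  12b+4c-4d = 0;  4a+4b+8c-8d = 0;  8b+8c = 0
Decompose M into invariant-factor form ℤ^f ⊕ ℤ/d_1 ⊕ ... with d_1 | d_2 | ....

Answer: M ≅ ℤ/4 ⊕ ℤ/4 ⊕ ℤ/8 ⊕ ℤ/8

Derivation:
rank_ℚ(R)=4; free=4−4=0
SNF(R) diag = [4, 4, 8, 8] → torsion [4, 4, 8, 8]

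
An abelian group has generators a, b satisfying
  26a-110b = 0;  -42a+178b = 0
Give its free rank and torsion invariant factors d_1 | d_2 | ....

rank_ℚ(R)=2; free=2−2=0
SNF(R) diag = [2, 4] → torsion [2, 4]

Answer: M ≅ ℤ/2 ⊕ ℤ/4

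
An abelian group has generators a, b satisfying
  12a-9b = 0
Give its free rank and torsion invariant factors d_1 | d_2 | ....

rank_ℚ(R)=1; free=2−1=1
SNF(R) diag = [3] → torsion [3]

Answer: M ≅ ℤ^1 ⊕ ℤ/3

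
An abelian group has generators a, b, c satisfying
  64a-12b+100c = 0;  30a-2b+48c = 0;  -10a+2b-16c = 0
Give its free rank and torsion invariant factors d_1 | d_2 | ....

rank_ℚ(R)=3; free=3−3=0
SNF(R) diag = [2, 4, 12] → torsion [2, 4, 12]

Answer: M ≅ ℤ/2 ⊕ ℤ/4 ⊕ ℤ/12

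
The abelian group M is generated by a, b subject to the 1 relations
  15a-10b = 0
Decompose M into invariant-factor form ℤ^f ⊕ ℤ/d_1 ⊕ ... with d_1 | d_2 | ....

Answer: M ≅ ℤ^1 ⊕ ℤ/5

Derivation:
rank_ℚ(R)=1; free=2−1=1
SNF(R) diag = [5] → torsion [5]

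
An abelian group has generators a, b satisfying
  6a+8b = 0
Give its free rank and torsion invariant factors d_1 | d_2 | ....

rank_ℚ(R)=1; free=2−1=1
SNF(R) diag = [2] → torsion [2]

Answer: M ≅ ℤ^1 ⊕ ℤ/2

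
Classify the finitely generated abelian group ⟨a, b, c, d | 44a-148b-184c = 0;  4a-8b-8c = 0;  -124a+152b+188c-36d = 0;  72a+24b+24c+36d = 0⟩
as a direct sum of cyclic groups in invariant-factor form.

rank_ℚ(R)=4; free=4−4=0
SNF(R) diag = [4, 12, 36, 36] → torsion [4, 12, 36, 36]

Answer: M ≅ ℤ/4 ⊕ ℤ/12 ⊕ ℤ/36 ⊕ ℤ/36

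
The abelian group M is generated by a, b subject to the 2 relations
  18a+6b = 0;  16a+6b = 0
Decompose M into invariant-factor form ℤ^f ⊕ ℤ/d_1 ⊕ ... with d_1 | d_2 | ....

Answer: M ≅ ℤ/2 ⊕ ℤ/6

Derivation:
rank_ℚ(R)=2; free=2−2=0
SNF(R) diag = [2, 6] → torsion [2, 6]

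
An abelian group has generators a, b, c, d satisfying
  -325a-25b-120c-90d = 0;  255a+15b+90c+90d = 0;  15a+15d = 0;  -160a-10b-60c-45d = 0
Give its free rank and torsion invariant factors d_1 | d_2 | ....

Answer: M ≅ ℤ/5 ⊕ ℤ/15 ⊕ ℤ/15 ⊕ ℤ/30

Derivation:
rank_ℚ(R)=4; free=4−4=0
SNF(R) diag = [5, 15, 15, 30] → torsion [5, 15, 15, 30]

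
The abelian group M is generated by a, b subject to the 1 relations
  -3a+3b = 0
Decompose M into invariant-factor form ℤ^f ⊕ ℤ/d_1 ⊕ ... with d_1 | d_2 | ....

rank_ℚ(R)=1; free=2−1=1
SNF(R) diag = [3] → torsion [3]

Answer: M ≅ ℤ^1 ⊕ ℤ/3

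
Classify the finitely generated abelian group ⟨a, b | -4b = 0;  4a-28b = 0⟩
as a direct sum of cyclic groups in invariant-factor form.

rank_ℚ(R)=2; free=2−2=0
SNF(R) diag = [4, 4] → torsion [4, 4]

Answer: M ≅ ℤ/4 ⊕ ℤ/4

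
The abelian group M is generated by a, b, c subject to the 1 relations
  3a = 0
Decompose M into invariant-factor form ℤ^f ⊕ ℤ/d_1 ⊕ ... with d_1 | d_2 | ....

rank_ℚ(R)=1; free=3−1=2
SNF(R) diag = [3] → torsion [3]

Answer: M ≅ ℤ^2 ⊕ ℤ/3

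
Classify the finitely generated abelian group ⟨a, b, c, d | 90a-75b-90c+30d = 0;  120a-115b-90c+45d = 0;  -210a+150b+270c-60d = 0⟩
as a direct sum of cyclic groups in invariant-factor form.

Answer: M ≅ ℤ^1 ⊕ ℤ/5 ⊕ ℤ/15 ⊕ ℤ/30

Derivation:
rank_ℚ(R)=3; free=4−3=1
SNF(R) diag = [5, 15, 30] → torsion [5, 15, 30]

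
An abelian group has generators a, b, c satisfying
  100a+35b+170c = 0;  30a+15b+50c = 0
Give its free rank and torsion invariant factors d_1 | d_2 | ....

rank_ℚ(R)=2; free=3−2=1
SNF(R) diag = [5, 10] → torsion [5, 10]

Answer: M ≅ ℤ^1 ⊕ ℤ/5 ⊕ ℤ/10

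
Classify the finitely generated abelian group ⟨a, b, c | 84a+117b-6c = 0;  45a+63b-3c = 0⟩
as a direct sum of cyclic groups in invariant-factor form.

rank_ℚ(R)=2; free=3−2=1
SNF(R) diag = [3, 3] → torsion [3, 3]

Answer: M ≅ ℤ^1 ⊕ ℤ/3 ⊕ ℤ/3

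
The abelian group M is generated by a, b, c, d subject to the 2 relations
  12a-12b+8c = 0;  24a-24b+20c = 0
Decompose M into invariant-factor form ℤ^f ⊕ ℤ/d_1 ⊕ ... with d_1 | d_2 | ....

Answer: M ≅ ℤ^2 ⊕ ℤ/4 ⊕ ℤ/12

Derivation:
rank_ℚ(R)=2; free=4−2=2
SNF(R) diag = [4, 12] → torsion [4, 12]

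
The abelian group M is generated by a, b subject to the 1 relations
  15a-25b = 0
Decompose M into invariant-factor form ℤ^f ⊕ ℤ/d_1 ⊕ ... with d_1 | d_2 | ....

Answer: M ≅ ℤ^1 ⊕ ℤ/5

Derivation:
rank_ℚ(R)=1; free=2−1=1
SNF(R) diag = [5] → torsion [5]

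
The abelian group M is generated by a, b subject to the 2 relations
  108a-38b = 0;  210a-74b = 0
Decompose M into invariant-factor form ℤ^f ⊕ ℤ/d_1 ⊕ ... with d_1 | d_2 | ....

rank_ℚ(R)=2; free=2−2=0
SNF(R) diag = [2, 6] → torsion [2, 6]

Answer: M ≅ ℤ/2 ⊕ ℤ/6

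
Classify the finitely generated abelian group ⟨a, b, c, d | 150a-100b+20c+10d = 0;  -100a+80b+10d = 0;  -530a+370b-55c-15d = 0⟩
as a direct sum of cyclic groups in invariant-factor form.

Answer: M ≅ ℤ^1 ⊕ ℤ/5 ⊕ ℤ/10 ⊕ ℤ/10

Derivation:
rank_ℚ(R)=3; free=4−3=1
SNF(R) diag = [5, 10, 10] → torsion [5, 10, 10]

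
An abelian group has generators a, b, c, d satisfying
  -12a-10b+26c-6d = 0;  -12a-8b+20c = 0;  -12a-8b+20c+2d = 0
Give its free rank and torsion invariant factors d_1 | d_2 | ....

rank_ℚ(R)=3; free=4−3=1
SNF(R) diag = [2, 2, 4] → torsion [2, 2, 4]

Answer: M ≅ ℤ^1 ⊕ ℤ/2 ⊕ ℤ/2 ⊕ ℤ/4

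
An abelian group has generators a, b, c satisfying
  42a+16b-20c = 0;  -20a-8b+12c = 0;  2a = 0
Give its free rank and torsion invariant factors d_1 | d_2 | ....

Answer: M ≅ ℤ/2 ⊕ ℤ/4 ⊕ ℤ/8

Derivation:
rank_ℚ(R)=3; free=3−3=0
SNF(R) diag = [2, 4, 8] → torsion [2, 4, 8]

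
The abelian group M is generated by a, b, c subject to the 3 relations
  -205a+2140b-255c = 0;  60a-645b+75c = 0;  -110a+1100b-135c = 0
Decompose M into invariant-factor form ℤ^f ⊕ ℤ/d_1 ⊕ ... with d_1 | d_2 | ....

rank_ℚ(R)=3; free=3−3=0
SNF(R) diag = [5, 15, 45] → torsion [5, 15, 45]

Answer: M ≅ ℤ/5 ⊕ ℤ/15 ⊕ ℤ/45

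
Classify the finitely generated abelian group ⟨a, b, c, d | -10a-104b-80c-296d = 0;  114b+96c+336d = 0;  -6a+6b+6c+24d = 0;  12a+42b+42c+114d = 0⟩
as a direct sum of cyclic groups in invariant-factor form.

Answer: M ≅ ℤ/2 ⊕ ℤ/6 ⊕ ℤ/18 ⊕ ℤ/54

Derivation:
rank_ℚ(R)=4; free=4−4=0
SNF(R) diag = [2, 6, 18, 54] → torsion [2, 6, 18, 54]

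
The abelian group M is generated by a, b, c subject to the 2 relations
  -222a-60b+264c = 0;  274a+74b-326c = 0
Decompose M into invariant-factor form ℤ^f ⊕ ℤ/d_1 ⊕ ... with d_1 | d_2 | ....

rank_ℚ(R)=2; free=3−2=1
SNF(R) diag = [2, 6] → torsion [2, 6]

Answer: M ≅ ℤ^1 ⊕ ℤ/2 ⊕ ℤ/6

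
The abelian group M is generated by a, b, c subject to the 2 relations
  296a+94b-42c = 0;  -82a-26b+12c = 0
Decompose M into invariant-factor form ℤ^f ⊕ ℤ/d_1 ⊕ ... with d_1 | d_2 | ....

rank_ℚ(R)=2; free=3−2=1
SNF(R) diag = [2, 6] → torsion [2, 6]

Answer: M ≅ ℤ^1 ⊕ ℤ/2 ⊕ ℤ/6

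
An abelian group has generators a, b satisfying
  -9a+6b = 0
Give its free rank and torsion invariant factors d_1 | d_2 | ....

rank_ℚ(R)=1; free=2−1=1
SNF(R) diag = [3] → torsion [3]

Answer: M ≅ ℤ^1 ⊕ ℤ/3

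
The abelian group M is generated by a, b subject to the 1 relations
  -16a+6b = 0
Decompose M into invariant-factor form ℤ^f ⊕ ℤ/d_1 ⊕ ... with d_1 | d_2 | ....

rank_ℚ(R)=1; free=2−1=1
SNF(R) diag = [2] → torsion [2]

Answer: M ≅ ℤ^1 ⊕ ℤ/2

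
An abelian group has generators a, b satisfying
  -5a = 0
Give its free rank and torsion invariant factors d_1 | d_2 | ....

rank_ℚ(R)=1; free=2−1=1
SNF(R) diag = [5] → torsion [5]

Answer: M ≅ ℤ^1 ⊕ ℤ/5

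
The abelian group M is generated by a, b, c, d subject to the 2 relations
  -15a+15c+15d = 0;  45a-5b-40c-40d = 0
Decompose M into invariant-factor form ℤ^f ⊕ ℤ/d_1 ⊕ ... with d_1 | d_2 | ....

rank_ℚ(R)=2; free=4−2=2
SNF(R) diag = [5, 15] → torsion [5, 15]

Answer: M ≅ ℤ^2 ⊕ ℤ/5 ⊕ ℤ/15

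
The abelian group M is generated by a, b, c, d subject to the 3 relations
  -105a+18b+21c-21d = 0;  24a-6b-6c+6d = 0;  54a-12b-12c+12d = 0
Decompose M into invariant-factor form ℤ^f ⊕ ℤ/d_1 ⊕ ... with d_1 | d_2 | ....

rank_ℚ(R)=3; free=4−3=1
SNF(R) diag = [3, 6, 6] → torsion [3, 6, 6]

Answer: M ≅ ℤ^1 ⊕ ℤ/3 ⊕ ℤ/6 ⊕ ℤ/6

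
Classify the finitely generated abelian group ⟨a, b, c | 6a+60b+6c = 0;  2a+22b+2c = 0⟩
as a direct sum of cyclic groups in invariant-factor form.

Answer: M ≅ ℤ^1 ⊕ ℤ/2 ⊕ ℤ/6

Derivation:
rank_ℚ(R)=2; free=3−2=1
SNF(R) diag = [2, 6] → torsion [2, 6]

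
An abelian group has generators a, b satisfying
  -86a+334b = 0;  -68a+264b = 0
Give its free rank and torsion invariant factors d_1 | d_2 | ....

rank_ℚ(R)=2; free=2−2=0
SNF(R) diag = [2, 4] → torsion [2, 4]

Answer: M ≅ ℤ/2 ⊕ ℤ/4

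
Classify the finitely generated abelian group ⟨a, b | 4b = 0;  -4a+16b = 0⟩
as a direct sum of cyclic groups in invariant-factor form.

Answer: M ≅ ℤ/4 ⊕ ℤ/4

Derivation:
rank_ℚ(R)=2; free=2−2=0
SNF(R) diag = [4, 4] → torsion [4, 4]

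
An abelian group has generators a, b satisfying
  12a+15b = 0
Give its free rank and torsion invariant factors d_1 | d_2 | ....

Answer: M ≅ ℤ^1 ⊕ ℤ/3

Derivation:
rank_ℚ(R)=1; free=2−1=1
SNF(R) diag = [3] → torsion [3]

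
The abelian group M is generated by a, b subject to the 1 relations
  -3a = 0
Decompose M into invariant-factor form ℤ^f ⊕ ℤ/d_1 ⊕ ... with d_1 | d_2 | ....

rank_ℚ(R)=1; free=2−1=1
SNF(R) diag = [3] → torsion [3]

Answer: M ≅ ℤ^1 ⊕ ℤ/3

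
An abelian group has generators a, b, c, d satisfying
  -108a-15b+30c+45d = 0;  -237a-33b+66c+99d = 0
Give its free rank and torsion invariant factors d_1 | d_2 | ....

rank_ℚ(R)=2; free=4−2=2
SNF(R) diag = [3, 3] → torsion [3, 3]

Answer: M ≅ ℤ^2 ⊕ ℤ/3 ⊕ ℤ/3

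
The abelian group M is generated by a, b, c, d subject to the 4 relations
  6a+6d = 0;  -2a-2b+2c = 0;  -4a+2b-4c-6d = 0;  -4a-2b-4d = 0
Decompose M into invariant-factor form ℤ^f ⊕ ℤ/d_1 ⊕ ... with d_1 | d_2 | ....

rank_ℚ(R)=4; free=4−4=0
SNF(R) diag = [2, 2, 2, 6] → torsion [2, 2, 2, 6]

Answer: M ≅ ℤ/2 ⊕ ℤ/2 ⊕ ℤ/2 ⊕ ℤ/6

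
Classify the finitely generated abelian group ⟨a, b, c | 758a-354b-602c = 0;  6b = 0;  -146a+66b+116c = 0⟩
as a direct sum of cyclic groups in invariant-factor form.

Answer: M ≅ ℤ/2 ⊕ ℤ/6 ⊕ ℤ/18

Derivation:
rank_ℚ(R)=3; free=3−3=0
SNF(R) diag = [2, 6, 18] → torsion [2, 6, 18]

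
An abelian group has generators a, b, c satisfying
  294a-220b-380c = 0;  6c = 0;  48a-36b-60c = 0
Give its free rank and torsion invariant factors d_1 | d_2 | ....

rank_ℚ(R)=3; free=3−3=0
SNF(R) diag = [2, 6, 12] → torsion [2, 6, 12]

Answer: M ≅ ℤ/2 ⊕ ℤ/6 ⊕ ℤ/12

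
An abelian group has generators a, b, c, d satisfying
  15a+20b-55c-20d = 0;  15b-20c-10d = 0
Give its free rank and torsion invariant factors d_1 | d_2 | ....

Answer: M ≅ ℤ^2 ⊕ ℤ/5 ⊕ ℤ/5

Derivation:
rank_ℚ(R)=2; free=4−2=2
SNF(R) diag = [5, 5] → torsion [5, 5]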